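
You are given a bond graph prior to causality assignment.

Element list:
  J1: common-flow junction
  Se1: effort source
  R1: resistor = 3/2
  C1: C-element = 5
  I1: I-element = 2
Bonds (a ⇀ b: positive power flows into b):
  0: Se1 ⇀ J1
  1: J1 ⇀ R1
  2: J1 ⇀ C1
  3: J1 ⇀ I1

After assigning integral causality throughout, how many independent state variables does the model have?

2  (C1, I1 all integral)

b0 →J1  (Se1 fixes effort; stroke away)
b2 →J1  (C1 integral (e out))
b3 →I1  (I1 outputs flow p/I1)
b1 →J1  (J1 flow already set via bond 3)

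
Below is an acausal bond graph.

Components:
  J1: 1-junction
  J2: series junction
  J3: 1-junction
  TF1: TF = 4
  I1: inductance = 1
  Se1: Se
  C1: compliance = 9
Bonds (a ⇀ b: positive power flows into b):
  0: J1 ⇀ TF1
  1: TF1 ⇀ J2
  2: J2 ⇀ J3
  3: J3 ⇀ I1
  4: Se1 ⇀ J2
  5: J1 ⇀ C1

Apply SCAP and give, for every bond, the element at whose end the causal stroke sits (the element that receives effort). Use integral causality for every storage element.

b4 stroke→J2  (Se1 (Se) sets effort on bond)
b3 stroke→I1  (I1: I, integral causality)
b2 stroke→J3  (common-f at J3 fixed by 3)
b1 stroke→J2  (J2: bond 2 brought flow, rest push out)
b0 stroke→TF1  (through TF1, causality passes straight; one stroke at TF1)
b5 stroke→J1  (J1: bond 0 brought flow, rest push out)

bond 0 stroke at TF1
bond 1 stroke at J2
bond 2 stroke at J3
bond 3 stroke at I1
bond 4 stroke at J2
bond 5 stroke at J1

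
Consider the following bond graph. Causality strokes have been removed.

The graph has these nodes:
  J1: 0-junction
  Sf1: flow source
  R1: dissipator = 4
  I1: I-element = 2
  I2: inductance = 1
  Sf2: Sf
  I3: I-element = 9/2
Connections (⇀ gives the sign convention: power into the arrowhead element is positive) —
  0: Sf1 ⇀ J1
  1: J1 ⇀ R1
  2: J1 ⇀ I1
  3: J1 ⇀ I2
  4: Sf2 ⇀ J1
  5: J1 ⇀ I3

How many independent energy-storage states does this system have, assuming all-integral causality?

3  (I1, I2, I3 all integral)

bond 0 stroke→Sf1  (Sf1 fixes flow; stroke at Sf1)
bond 4 stroke→Sf2  (Sf2 (Sf) sets flow on bond)
bond 2 stroke→I1  (I1 outputs flow p/I1)
bond 3 stroke→I2  (I2 integral (f out))
bond 5 stroke→I3  (prefer integral on I3)
bond 1 stroke→J1  (only one effort-in slot at J1)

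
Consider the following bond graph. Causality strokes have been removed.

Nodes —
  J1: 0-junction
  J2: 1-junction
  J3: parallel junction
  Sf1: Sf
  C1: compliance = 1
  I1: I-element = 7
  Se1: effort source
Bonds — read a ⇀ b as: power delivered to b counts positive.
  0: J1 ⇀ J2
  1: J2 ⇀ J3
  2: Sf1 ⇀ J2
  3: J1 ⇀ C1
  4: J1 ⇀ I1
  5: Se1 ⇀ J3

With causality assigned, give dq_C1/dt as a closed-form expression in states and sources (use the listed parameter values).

b2 |Sf1  (Sf1: flow source, stroke at near end)
b5 |J3  (Se1 fixes effort; stroke away)
b0 |J2  (J2 flow already set via bond 2)
b1 |J2  (common-f at J2 fixed by 2)
b3 |J1  (C1: C, integral causality)
b4 |I1  (common-e at J1 fixed by 3)

dq_C1/dt = -F_Sf1 - p_I1/7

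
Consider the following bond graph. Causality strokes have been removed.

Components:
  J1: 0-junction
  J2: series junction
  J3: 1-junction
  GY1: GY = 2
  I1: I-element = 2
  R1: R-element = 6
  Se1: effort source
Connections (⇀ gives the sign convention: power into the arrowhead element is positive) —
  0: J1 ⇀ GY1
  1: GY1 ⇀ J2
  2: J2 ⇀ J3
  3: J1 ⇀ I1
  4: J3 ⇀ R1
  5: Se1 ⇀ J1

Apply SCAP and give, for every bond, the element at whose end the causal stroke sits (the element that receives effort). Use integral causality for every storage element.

bond 0 stroke→GY1
bond 1 stroke→GY1
bond 2 stroke→J2
bond 3 stroke→I1
bond 4 stroke→J3
bond 5 stroke→J1

β5 stroke→J1  (source Se1 imposes e)
β0 stroke→GY1  (common-e at J1 fixed by 5)
β3 stroke→I1  (common-e at J1 fixed by 5)
β1 stroke→GY1  (GY1: gyrator matches bond 0)
β2 stroke→J2  (J2 flow already set via bond 1)
β4 stroke→J3  (1-jn J3 has f-setter on 2)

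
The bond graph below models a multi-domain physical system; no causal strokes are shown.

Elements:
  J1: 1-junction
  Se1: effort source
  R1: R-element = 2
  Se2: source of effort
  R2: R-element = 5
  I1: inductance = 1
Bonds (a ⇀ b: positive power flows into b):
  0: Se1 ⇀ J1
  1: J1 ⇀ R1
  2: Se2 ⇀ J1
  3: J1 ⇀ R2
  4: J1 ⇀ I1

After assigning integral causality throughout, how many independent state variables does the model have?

1  (I1 all integral)

b0 stroke at J1  (Se1 fixes effort; stroke away)
b2 stroke at J1  (source Se2 imposes e)
b4 stroke at I1  (I1: I, integral causality)
b1 stroke at J1  (J1 flow already set via bond 4)
b3 stroke at J1  (J1 flow already set via bond 4)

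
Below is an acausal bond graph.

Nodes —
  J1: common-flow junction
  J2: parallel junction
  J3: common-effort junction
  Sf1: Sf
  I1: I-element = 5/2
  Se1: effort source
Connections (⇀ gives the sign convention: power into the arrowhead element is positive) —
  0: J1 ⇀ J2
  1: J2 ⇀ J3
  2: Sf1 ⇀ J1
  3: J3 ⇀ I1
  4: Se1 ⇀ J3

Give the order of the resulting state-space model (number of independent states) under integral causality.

1  (I1 all integral)

b2 |Sf1  (Sf1 (Sf) sets flow on bond)
b4 |J3  (source Se1 imposes e)
b0 |J1  (1-jn J1 has f-setter on 2)
b1 |J2  (J2: last free bond brings effort in)
b3 |I1  (J3: bond 4 brought effort, rest push out)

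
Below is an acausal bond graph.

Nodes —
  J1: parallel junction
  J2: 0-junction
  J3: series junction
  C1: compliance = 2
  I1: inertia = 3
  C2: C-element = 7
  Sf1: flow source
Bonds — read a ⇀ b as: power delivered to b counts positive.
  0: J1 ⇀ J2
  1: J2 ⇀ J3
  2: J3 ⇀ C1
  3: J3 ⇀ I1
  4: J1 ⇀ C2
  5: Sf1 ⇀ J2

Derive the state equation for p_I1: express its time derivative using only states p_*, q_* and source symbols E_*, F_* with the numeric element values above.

#5 →Sf1  (Sf1 (Sf) sets flow on bond)
#2 →J3  (prefer integral on C1)
#3 →I1  (prefer integral on I1)
#1 →J3  (J3 flow already set via bond 3)
#0 →J2  (only one effort-in slot at J2)
#4 →J1  (J1: last free bond brings effort in)

dp_I1/dt = -q_C1/2 + q_C2/7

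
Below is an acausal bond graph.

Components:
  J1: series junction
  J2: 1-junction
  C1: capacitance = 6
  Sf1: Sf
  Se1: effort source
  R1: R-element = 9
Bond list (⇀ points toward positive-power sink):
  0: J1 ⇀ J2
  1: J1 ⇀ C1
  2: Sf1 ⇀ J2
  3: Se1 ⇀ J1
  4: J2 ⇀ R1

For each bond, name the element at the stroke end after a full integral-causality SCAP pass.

β2 stroke at Sf1  (source Sf1 imposes f)
β3 stroke at J1  (Se1 fixes effort; stroke away)
β0 stroke at J2  (J2 flow already set via bond 2)
β4 stroke at J2  (J2: bond 2 brought flow, rest push out)
β1 stroke at J1  (J1 flow already set via bond 0)

bond 0 stroke at J2
bond 1 stroke at J1
bond 2 stroke at Sf1
bond 3 stroke at J1
bond 4 stroke at J2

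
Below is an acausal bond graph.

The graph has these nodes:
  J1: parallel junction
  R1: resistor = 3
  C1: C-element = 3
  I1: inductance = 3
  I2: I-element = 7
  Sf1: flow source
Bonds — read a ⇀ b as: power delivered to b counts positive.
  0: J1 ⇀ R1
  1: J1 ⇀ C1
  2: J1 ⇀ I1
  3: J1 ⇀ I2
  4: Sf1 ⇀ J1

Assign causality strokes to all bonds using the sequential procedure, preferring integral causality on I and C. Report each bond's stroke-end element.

bond 4 stroke at Sf1  (Sf1: flow source, stroke at near end)
bond 1 stroke at J1  (C1: C, integral causality)
bond 0 stroke at R1  (0-jn J1 has e-setter on 1)
bond 2 stroke at I1  (J1 effort already set via bond 1)
bond 3 stroke at I2  (common-e at J1 fixed by 1)

bond 0 →R1
bond 1 →J1
bond 2 →I1
bond 3 →I2
bond 4 →Sf1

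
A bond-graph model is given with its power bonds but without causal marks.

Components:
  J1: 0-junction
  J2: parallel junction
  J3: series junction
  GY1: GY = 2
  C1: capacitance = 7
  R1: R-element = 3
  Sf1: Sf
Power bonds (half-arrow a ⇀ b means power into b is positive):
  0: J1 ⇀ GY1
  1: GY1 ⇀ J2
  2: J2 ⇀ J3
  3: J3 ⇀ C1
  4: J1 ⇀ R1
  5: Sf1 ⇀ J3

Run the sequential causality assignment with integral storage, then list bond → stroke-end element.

bond 0 |J1
bond 1 |J2
bond 2 |J3
bond 3 |J3
bond 4 |R1
bond 5 |Sf1

b5 →Sf1  (Sf1: flow source, stroke at near end)
b2 →J3  (1-jn J3 has f-setter on 5)
b3 →J3  (1-jn J3 has f-setter on 5)
b1 →J2  (only one effort-in slot at J2)
b0 →J1  (GY1: gyrator matches bond 1)
b4 →R1  (J1 effort already set via bond 0)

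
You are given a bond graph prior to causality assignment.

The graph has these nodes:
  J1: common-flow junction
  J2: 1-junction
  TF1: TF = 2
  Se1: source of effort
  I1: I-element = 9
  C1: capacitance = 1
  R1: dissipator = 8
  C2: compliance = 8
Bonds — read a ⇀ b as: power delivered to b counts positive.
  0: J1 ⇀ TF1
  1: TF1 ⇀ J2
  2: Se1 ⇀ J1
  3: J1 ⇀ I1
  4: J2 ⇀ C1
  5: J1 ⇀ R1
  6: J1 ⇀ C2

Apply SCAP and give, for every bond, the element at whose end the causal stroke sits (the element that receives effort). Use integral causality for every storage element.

#0 stroke→J1
#1 stroke→TF1
#2 stroke→J1
#3 stroke→I1
#4 stroke→J2
#5 stroke→J1
#6 stroke→J1

#2 stroke at J1  (Se1 (Se) sets effort on bond)
#3 stroke at I1  (I1: I, integral causality)
#0 stroke at J1  (1-jn J1 has f-setter on 3)
#5 stroke at J1  (common-f at J1 fixed by 3)
#6 stroke at J1  (common-f at J1 fixed by 3)
#1 stroke at TF1  (TF1 one-in-one-out from 0)
#4 stroke at J2  (common-f at J2 fixed by 1)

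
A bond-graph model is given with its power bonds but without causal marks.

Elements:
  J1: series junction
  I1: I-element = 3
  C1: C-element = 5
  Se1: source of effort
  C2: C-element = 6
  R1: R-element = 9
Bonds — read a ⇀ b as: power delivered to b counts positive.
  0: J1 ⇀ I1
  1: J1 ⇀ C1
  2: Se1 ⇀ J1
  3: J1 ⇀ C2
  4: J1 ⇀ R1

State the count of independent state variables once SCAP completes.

3  (C1, C2, I1 all integral)

bond 2 →J1  (source Se1 imposes e)
bond 0 →I1  (prefer integral on I1)
bond 1 →J1  (J1: bond 0 brought flow, rest push out)
bond 3 →J1  (J1: bond 0 brought flow, rest push out)
bond 4 →J1  (1-jn J1 has f-setter on 0)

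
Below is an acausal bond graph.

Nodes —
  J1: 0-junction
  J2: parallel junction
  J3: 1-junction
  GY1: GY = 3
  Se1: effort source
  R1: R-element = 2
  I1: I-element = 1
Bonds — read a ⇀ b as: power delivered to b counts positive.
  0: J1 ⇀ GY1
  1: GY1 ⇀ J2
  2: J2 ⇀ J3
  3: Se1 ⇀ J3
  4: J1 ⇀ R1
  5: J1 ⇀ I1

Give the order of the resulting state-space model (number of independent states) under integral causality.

1  (I1 all integral)

β3 stroke→J3  (source Se1 imposes e)
β2 stroke→J2  (J3: last free bond brings flow in)
β1 stroke→GY1  (J2: bond 2 brought effort, rest push out)
β0 stroke→GY1  (through GY1, causality inverts; strokes same side of GY1)
β5 stroke→I1  (I1 outputs flow p/I1)
β4 stroke→J1  (J1 needs exactly one e-in)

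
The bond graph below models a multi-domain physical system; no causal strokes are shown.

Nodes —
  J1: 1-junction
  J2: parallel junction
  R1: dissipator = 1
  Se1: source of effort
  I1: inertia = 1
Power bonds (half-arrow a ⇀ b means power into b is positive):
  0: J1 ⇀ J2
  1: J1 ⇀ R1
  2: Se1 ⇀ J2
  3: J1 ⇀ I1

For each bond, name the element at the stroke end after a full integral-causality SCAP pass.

bond 0 →J1
bond 1 →J1
bond 2 →J2
bond 3 →I1

β2 |J2  (Se1 (Se) sets effort on bond)
β0 |J1  (0-jn J2 has e-setter on 2)
β3 |I1  (prefer integral on I1)
β1 |J1  (J1 flow already set via bond 3)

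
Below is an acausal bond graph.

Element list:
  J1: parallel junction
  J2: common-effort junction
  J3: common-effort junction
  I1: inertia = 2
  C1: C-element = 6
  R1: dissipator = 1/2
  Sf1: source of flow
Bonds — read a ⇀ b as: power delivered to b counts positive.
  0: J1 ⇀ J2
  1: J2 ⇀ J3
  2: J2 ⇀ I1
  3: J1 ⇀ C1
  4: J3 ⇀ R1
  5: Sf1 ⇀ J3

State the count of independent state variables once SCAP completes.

2  (C1, I1 all integral)

β5 →Sf1  (source Sf1 imposes f)
β2 →I1  (I1 outputs flow p/I1)
β3 →J1  (C1: C, integral causality)
β0 →J2  (J1 effort already set via bond 3)
β1 →J3  (J2: bond 0 brought effort, rest push out)
β4 →R1  (common-e at J3 fixed by 1)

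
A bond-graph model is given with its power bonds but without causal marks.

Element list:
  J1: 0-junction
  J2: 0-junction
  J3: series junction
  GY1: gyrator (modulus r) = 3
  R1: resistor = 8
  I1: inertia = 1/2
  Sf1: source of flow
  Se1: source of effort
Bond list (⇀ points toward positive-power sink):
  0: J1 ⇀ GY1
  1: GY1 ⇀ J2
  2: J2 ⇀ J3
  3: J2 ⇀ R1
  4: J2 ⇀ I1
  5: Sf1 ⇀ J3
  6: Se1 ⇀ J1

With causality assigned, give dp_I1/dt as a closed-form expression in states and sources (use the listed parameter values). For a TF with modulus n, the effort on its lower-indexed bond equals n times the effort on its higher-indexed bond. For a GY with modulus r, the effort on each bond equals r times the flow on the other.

#5 |Sf1  (Sf1: flow source, stroke at near end)
#6 |J1  (Se1 fixes effort; stroke away)
#0 |GY1  (J1: bond 6 brought effort, rest push out)
#2 |J3  (J3 flow already set via bond 5)
#1 |GY1  (GY1 both-in/both-out from 0)
#4 |I1  (I1: I, integral causality)
#3 |J2  (closing 0-jn rule on J2)

dp_I1/dt = 8*E_Se1/3 - 8*F_Sf1 - 16*p_I1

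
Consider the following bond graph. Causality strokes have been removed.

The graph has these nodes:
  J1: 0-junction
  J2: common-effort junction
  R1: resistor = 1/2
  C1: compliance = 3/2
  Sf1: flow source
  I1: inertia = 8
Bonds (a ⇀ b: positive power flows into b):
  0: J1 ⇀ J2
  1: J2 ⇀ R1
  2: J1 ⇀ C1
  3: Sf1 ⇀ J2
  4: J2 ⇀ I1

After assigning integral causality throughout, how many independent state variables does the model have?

b3 stroke→Sf1  (source Sf1 imposes f)
b2 stroke→J1  (C1 outputs effort q/C1)
b0 stroke→J2  (J1: bond 2 brought effort, rest push out)
b1 stroke→R1  (J2: bond 0 brought effort, rest push out)
b4 stroke→I1  (J2: bond 0 brought effort, rest push out)

2  (C1, I1 all integral)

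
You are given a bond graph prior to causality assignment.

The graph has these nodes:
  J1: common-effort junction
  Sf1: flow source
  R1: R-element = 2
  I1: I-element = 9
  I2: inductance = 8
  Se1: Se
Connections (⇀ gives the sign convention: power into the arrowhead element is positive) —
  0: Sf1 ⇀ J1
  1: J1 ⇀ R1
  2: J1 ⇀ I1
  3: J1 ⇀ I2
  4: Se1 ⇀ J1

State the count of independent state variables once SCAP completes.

b0 |Sf1  (Sf1: flow source, stroke at near end)
b4 |J1  (Se1 (Se) sets effort on bond)
b1 |R1  (J1 effort already set via bond 4)
b2 |I1  (0-jn J1 has e-setter on 4)
b3 |I2  (0-jn J1 has e-setter on 4)

2  (I1, I2 all integral)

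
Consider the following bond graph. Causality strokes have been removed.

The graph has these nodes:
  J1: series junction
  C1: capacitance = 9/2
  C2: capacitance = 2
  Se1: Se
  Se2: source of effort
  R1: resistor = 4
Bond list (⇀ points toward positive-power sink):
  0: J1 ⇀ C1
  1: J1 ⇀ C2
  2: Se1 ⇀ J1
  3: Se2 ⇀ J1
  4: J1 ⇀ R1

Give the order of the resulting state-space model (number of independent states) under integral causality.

2  (C1, C2 all integral)

b2 stroke at J1  (Se1 (Se) sets effort on bond)
b3 stroke at J1  (Se2 fixes effort; stroke away)
b0 stroke at J1  (C1: C, integral causality)
b1 stroke at J1  (prefer integral on C2)
b4 stroke at R1  (J1: last free bond brings flow in)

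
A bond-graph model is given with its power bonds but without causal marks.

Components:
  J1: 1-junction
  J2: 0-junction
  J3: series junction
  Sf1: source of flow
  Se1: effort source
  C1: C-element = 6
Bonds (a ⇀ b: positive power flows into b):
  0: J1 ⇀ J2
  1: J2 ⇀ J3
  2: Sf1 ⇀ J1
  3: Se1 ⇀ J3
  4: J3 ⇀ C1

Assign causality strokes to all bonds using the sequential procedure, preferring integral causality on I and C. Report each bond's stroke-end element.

bond 0 stroke→J1
bond 1 stroke→J2
bond 2 stroke→Sf1
bond 3 stroke→J3
bond 4 stroke→J3

#2 →Sf1  (Sf1: flow source, stroke at near end)
#3 →J3  (source Se1 imposes e)
#0 →J1  (common-f at J1 fixed by 2)
#1 →J2  (J2 needs exactly one e-in)
#4 →J3  (J3 flow already set via bond 1)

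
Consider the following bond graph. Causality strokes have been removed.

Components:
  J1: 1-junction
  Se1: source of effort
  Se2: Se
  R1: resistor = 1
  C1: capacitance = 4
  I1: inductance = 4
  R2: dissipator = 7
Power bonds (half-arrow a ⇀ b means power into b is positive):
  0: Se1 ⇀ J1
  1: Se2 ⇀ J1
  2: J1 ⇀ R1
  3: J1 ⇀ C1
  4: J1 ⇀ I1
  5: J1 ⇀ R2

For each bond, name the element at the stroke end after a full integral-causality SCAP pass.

β0 →J1
β1 →J1
β2 →J1
β3 →J1
β4 →I1
β5 →J1

β0 →J1  (source Se1 imposes e)
β1 →J1  (Se2 fixes effort; stroke away)
β3 →J1  (prefer integral on C1)
β4 →I1  (I1: I, integral causality)
β2 →J1  (1-jn J1 has f-setter on 4)
β5 →J1  (1-jn J1 has f-setter on 4)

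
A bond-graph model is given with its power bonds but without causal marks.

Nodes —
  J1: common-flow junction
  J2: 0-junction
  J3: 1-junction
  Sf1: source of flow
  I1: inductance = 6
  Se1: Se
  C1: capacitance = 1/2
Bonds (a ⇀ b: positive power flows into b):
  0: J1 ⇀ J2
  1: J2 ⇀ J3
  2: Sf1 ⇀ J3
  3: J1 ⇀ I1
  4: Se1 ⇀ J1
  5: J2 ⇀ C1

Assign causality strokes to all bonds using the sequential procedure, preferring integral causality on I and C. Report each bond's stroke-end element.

b0 stroke at J1
b1 stroke at J3
b2 stroke at Sf1
b3 stroke at I1
b4 stroke at J1
b5 stroke at J2

β2 →Sf1  (source Sf1 imposes f)
β4 →J1  (Se1: effort source, stroke at far end)
β1 →J3  (J3: bond 2 brought flow, rest push out)
β3 →I1  (I1 integral (f out))
β0 →J1  (1-jn J1 has f-setter on 3)
β5 →J2  (J2 needs exactly one e-in)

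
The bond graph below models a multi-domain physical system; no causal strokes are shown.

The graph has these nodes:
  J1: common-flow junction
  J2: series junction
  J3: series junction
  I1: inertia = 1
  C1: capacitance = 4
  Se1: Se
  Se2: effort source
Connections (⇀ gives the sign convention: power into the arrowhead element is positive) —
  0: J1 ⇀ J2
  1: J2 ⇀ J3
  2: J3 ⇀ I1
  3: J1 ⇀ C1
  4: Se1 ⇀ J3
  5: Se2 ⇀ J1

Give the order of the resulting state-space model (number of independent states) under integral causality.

b4 stroke→J3  (Se1: effort source, stroke at far end)
b5 stroke→J1  (source Se2 imposes e)
b2 stroke→I1  (I1 integral (f out))
b1 stroke→J3  (1-jn J3 has f-setter on 2)
b0 stroke→J2  (common-f at J2 fixed by 1)
b3 stroke→J1  (common-f at J1 fixed by 0)

2  (C1, I1 all integral)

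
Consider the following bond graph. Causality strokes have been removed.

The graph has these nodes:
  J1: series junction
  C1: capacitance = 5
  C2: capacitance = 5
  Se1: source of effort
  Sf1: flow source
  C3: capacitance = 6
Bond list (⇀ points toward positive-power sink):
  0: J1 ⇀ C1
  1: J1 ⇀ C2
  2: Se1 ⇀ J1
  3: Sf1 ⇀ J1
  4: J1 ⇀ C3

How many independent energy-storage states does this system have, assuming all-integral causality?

3  (C1, C2, C3 all integral)

bond 2 stroke at J1  (Se1 fixes effort; stroke away)
bond 3 stroke at Sf1  (Sf1 (Sf) sets flow on bond)
bond 0 stroke at J1  (J1 flow already set via bond 3)
bond 1 stroke at J1  (1-jn J1 has f-setter on 3)
bond 4 stroke at J1  (J1: bond 3 brought flow, rest push out)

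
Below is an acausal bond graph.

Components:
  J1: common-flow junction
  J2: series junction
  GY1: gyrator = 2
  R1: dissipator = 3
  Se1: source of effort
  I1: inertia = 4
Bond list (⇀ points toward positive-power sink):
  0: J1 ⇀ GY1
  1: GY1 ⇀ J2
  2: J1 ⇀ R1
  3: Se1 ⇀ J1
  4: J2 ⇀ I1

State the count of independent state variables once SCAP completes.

bond 3 →J1  (source Se1 imposes e)
bond 4 →I1  (I1: I, integral causality)
bond 1 →J2  (common-f at J2 fixed by 4)
bond 0 →J1  (GY GY1: same side as bond 1)
bond 2 →R1  (only one flow-in slot at J1)

1  (I1 all integral)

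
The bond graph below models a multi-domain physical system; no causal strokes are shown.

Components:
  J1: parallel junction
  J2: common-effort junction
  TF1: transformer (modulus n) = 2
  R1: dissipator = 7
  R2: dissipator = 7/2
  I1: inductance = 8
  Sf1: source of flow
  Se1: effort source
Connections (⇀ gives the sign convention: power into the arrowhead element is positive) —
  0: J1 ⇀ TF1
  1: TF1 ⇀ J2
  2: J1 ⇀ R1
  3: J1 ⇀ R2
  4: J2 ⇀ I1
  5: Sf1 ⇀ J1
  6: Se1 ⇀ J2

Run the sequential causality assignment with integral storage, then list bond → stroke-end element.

β0 stroke→J1
β1 stroke→TF1
β2 stroke→R1
β3 stroke→R2
β4 stroke→I1
β5 stroke→Sf1
β6 stroke→J2

b5 stroke→Sf1  (Sf1: flow source, stroke at near end)
b6 stroke→J2  (source Se1 imposes e)
b1 stroke→TF1  (J2: bond 6 brought effort, rest push out)
b4 stroke→I1  (0-jn J2 has e-setter on 6)
b0 stroke→J1  (through TF1, causality passes straight; one stroke at TF1)
b2 stroke→R1  (J1: bond 0 brought effort, rest push out)
b3 stroke→R2  (0-jn J1 has e-setter on 0)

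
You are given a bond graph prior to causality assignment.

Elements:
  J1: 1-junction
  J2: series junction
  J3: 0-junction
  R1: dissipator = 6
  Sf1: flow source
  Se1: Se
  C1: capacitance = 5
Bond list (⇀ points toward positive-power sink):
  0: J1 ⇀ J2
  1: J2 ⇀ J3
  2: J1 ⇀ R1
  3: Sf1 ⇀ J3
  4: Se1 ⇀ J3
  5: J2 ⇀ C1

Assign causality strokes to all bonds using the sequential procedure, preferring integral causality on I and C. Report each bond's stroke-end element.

b3 stroke at Sf1  (Sf1 (Sf) sets flow on bond)
b4 stroke at J3  (Se1 fixes effort; stroke away)
b1 stroke at J2  (J3: bond 4 brought effort, rest push out)
b5 stroke at J2  (C1 integral (e out))
b0 stroke at J1  (closing 1-jn rule on J2)
b2 stroke at R1  (only one flow-in slot at J1)

#0 stroke→J1
#1 stroke→J2
#2 stroke→R1
#3 stroke→Sf1
#4 stroke→J3
#5 stroke→J2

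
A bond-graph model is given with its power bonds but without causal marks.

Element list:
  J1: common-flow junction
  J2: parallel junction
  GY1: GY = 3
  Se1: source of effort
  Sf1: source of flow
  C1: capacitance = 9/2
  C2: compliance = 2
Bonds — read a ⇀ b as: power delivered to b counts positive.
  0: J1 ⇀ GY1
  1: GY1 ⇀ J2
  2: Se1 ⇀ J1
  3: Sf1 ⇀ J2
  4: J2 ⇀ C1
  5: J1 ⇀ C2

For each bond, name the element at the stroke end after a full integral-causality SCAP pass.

β0 |GY1
β1 |GY1
β2 |J1
β3 |Sf1
β4 |J2
β5 |J1

β2 →J1  (Se1 (Se) sets effort on bond)
β3 →Sf1  (Sf1: flow source, stroke at near end)
β4 →J2  (C1 integral (e out))
β1 →GY1  (J2: bond 4 brought effort, rest push out)
β0 →GY1  (GY GY1: same side as bond 1)
β5 →J1  (common-f at J1 fixed by 0)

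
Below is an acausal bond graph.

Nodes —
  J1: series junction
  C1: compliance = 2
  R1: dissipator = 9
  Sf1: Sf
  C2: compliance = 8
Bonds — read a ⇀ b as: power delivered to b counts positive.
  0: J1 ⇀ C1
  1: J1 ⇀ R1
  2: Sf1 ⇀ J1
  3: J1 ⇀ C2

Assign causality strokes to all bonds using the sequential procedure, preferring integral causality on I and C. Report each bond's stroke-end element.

β2 stroke→Sf1  (Sf1 (Sf) sets flow on bond)
β0 stroke→J1  (common-f at J1 fixed by 2)
β1 stroke→J1  (J1: bond 2 brought flow, rest push out)
β3 stroke→J1  (common-f at J1 fixed by 2)

b0 →J1
b1 →J1
b2 →Sf1
b3 →J1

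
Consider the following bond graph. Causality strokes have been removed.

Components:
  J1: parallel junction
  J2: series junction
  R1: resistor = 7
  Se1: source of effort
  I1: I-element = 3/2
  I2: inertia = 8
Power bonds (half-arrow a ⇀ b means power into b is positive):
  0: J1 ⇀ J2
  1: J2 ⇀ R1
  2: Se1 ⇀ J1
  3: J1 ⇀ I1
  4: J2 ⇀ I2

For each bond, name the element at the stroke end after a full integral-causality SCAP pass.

b0 →J2
b1 →J2
b2 →J1
b3 →I1
b4 →I2

bond 2 |J1  (Se1: effort source, stroke at far end)
bond 0 |J2  (J1 effort already set via bond 2)
bond 3 |I1  (common-e at J1 fixed by 2)
bond 4 |I2  (I2 outputs flow p/I2)
bond 1 |J2  (J2: bond 4 brought flow, rest push out)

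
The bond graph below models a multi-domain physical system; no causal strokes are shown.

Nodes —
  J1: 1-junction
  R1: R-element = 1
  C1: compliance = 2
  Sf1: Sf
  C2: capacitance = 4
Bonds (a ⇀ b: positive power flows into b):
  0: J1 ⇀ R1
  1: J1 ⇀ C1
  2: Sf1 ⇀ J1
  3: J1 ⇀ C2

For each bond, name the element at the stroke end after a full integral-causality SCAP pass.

#0 |J1
#1 |J1
#2 |Sf1
#3 |J1

b2 |Sf1  (Sf1 fixes flow; stroke at Sf1)
b0 |J1  (1-jn J1 has f-setter on 2)
b1 |J1  (common-f at J1 fixed by 2)
b3 |J1  (J1: bond 2 brought flow, rest push out)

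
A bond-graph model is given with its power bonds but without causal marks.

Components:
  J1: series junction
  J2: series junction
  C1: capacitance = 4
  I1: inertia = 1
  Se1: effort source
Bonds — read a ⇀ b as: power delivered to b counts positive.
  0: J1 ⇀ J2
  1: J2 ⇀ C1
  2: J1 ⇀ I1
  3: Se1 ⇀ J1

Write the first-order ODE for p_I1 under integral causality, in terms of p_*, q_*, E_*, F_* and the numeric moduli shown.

dp_I1/dt = E_Se1 - q_C1/4

b3 stroke→J1  (source Se1 imposes e)
b1 stroke→J2  (prefer integral on C1)
b0 stroke→J1  (J2 needs exactly one f-in)
b2 stroke→I1  (J1 needs exactly one f-in)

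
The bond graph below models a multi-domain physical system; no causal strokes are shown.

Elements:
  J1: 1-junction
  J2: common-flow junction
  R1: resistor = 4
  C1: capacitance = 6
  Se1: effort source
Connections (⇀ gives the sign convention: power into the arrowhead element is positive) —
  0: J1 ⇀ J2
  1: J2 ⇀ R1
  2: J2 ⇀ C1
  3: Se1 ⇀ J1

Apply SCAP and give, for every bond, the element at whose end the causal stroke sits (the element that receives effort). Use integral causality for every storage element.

bond 3 →J1  (Se1 fixes effort; stroke away)
bond 0 →J2  (only one flow-in slot at J1)
bond 2 →J2  (C1: C, integral causality)
bond 1 →R1  (closing 1-jn rule on J2)

β0 stroke→J2
β1 stroke→R1
β2 stroke→J2
β3 stroke→J1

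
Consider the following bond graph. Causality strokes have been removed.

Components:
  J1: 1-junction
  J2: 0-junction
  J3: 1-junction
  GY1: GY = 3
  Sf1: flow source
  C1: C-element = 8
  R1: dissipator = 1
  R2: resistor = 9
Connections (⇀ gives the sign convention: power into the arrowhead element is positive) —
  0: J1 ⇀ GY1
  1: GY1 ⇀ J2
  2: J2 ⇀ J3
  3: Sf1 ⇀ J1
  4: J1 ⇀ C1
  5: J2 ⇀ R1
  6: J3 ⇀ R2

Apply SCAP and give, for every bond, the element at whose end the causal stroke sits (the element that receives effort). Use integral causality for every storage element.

#0 stroke→J1
#1 stroke→J2
#2 stroke→J3
#3 stroke→Sf1
#4 stroke→J1
#5 stroke→R1
#6 stroke→R2

b3 →Sf1  (Sf1 (Sf) sets flow on bond)
b0 →J1  (1-jn J1 has f-setter on 3)
b4 →J1  (J1: bond 3 brought flow, rest push out)
b1 →J2  (GY1: gyrator matches bond 0)
b2 →J3  (common-e at J2 fixed by 1)
b5 →R1  (J2 effort already set via bond 1)
b6 →R2  (only one flow-in slot at J3)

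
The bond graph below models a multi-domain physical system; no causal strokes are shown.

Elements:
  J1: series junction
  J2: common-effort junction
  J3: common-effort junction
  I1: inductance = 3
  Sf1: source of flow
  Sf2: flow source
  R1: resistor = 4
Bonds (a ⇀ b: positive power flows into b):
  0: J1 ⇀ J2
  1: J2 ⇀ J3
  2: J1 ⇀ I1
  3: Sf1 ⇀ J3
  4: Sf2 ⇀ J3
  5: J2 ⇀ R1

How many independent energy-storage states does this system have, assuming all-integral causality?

bond 3 stroke→Sf1  (Sf1 (Sf) sets flow on bond)
bond 4 stroke→Sf2  (Sf2: flow source, stroke at near end)
bond 1 stroke→J3  (closing 0-jn rule on J3)
bond 2 stroke→I1  (prefer integral on I1)
bond 0 stroke→J1  (1-jn J1 has f-setter on 2)
bond 5 stroke→J2  (J2 needs exactly one e-in)

1  (I1 all integral)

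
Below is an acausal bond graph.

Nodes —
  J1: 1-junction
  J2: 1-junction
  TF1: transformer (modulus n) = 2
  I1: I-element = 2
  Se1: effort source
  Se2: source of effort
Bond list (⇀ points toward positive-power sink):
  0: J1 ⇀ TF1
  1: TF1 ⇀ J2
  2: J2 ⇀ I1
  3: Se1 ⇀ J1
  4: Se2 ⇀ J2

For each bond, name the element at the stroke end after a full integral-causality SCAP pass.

β0 stroke at TF1
β1 stroke at J2
β2 stroke at I1
β3 stroke at J1
β4 stroke at J2

b3 stroke→J1  (Se1 (Se) sets effort on bond)
b4 stroke→J2  (source Se2 imposes e)
b0 stroke→TF1  (J1: last free bond brings flow in)
b1 stroke→J2  (TF1 one-in-one-out from 0)
b2 stroke→I1  (J2: last free bond brings flow in)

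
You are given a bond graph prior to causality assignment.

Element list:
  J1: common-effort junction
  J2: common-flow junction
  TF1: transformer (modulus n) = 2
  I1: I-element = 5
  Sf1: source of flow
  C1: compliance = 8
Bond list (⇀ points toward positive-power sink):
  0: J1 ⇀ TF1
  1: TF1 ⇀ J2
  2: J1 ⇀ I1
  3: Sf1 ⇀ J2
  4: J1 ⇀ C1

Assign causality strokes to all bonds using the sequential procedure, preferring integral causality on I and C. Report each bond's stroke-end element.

b3 →Sf1  (source Sf1 imposes f)
b1 →J2  (1-jn J2 has f-setter on 3)
b0 →TF1  (through TF1, causality passes straight; one stroke at TF1)
b2 →I1  (prefer integral on I1)
b4 →J1  (J1 needs exactly one e-in)

#0 stroke→TF1
#1 stroke→J2
#2 stroke→I1
#3 stroke→Sf1
#4 stroke→J1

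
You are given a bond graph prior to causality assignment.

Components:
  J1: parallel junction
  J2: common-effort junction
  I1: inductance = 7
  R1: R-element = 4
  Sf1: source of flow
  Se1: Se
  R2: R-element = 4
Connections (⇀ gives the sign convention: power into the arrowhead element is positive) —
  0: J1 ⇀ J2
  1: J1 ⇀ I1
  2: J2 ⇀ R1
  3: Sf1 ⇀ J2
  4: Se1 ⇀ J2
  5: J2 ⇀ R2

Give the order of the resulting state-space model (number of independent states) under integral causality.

1  (I1 all integral)

bond 3 stroke at Sf1  (Sf1: flow source, stroke at near end)
bond 4 stroke at J2  (source Se1 imposes e)
bond 0 stroke at J1  (0-jn J2 has e-setter on 4)
bond 2 stroke at R1  (J2: bond 4 brought effort, rest push out)
bond 5 stroke at R2  (J2: bond 4 brought effort, rest push out)
bond 1 stroke at I1  (common-e at J1 fixed by 0)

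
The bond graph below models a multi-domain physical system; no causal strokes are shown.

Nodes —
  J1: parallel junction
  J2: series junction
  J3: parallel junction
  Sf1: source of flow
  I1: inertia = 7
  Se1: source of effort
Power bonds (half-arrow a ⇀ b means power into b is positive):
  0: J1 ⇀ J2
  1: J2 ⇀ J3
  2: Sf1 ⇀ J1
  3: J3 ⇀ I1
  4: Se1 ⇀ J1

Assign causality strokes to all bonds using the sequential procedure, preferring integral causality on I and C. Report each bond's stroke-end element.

β2 stroke at Sf1  (Sf1: flow source, stroke at near end)
β4 stroke at J1  (source Se1 imposes e)
β0 stroke at J2  (common-e at J1 fixed by 4)
β1 stroke at J3  (J2: last free bond brings flow in)
β3 stroke at I1  (common-e at J3 fixed by 1)

b0 stroke at J2
b1 stroke at J3
b2 stroke at Sf1
b3 stroke at I1
b4 stroke at J1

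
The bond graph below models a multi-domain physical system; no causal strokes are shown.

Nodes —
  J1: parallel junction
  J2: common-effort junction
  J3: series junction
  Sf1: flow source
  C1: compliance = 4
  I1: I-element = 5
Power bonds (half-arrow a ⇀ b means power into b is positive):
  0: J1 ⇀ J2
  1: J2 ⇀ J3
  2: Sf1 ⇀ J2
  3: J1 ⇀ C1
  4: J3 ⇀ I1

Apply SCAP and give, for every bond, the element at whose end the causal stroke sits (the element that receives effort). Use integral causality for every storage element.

b0 stroke→J2
b1 stroke→J3
b2 stroke→Sf1
b3 stroke→J1
b4 stroke→I1

#2 →Sf1  (Sf1: flow source, stroke at near end)
#3 →J1  (prefer integral on C1)
#0 →J2  (0-jn J1 has e-setter on 3)
#1 →J3  (common-e at J2 fixed by 0)
#4 →I1  (only one flow-in slot at J3)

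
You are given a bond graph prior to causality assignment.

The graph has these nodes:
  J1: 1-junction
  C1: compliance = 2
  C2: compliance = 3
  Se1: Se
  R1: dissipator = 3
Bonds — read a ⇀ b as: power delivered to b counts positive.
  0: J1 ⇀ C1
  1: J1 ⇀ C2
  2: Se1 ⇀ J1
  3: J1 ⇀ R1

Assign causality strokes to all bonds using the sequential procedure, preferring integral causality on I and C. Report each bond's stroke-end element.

β2 →J1  (Se1 fixes effort; stroke away)
β0 →J1  (C1 integral (e out))
β1 →J1  (C2: C, integral causality)
β3 →R1  (closing 1-jn rule on J1)

b0 stroke→J1
b1 stroke→J1
b2 stroke→J1
b3 stroke→R1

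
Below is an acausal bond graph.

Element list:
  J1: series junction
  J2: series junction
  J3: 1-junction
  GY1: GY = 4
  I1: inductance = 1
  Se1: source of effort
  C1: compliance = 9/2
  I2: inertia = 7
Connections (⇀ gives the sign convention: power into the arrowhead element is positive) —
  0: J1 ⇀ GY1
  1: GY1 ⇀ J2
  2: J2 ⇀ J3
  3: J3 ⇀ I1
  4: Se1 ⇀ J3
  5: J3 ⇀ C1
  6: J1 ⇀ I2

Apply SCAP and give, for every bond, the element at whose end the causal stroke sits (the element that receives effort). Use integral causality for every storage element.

#0 →J1
#1 →J2
#2 →J3
#3 →I1
#4 →J3
#5 →J3
#6 →I2

b4 stroke at J3  (Se1: effort source, stroke at far end)
b3 stroke at I1  (I1: I, integral causality)
b2 stroke at J3  (J3 flow already set via bond 3)
b5 stroke at J3  (1-jn J3 has f-setter on 3)
b1 stroke at J2  (1-jn J2 has f-setter on 2)
b0 stroke at J1  (GY GY1: same side as bond 1)
b6 stroke at I2  (J1: last free bond brings flow in)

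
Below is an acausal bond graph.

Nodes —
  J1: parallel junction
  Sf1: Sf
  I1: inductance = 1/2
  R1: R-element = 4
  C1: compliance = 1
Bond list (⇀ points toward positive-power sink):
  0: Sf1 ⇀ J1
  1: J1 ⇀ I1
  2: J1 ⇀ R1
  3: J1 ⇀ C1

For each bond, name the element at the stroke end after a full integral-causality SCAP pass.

b0 →Sf1  (source Sf1 imposes f)
b1 →I1  (I1: I, integral causality)
b3 →J1  (prefer integral on C1)
b2 →R1  (common-e at J1 fixed by 3)

b0 stroke at Sf1
b1 stroke at I1
b2 stroke at R1
b3 stroke at J1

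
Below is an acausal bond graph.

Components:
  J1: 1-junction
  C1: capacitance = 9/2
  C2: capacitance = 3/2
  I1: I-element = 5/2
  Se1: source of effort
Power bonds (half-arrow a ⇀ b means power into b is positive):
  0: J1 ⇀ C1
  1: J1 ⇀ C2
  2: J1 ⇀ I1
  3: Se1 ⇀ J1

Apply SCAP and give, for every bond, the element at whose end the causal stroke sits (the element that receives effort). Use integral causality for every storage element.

b3 |J1  (Se1 fixes effort; stroke away)
b0 |J1  (prefer integral on C1)
b1 |J1  (C2 outputs effort q/C2)
b2 |I1  (closing 1-jn rule on J1)

bond 0 →J1
bond 1 →J1
bond 2 →I1
bond 3 →J1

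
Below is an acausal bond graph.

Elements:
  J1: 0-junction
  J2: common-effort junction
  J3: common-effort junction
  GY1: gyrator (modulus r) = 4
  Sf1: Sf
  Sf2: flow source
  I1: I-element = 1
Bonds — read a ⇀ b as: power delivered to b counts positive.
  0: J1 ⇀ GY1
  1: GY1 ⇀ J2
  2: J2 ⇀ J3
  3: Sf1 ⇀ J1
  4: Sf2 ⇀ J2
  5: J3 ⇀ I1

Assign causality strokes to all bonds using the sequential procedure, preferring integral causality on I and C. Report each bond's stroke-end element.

bond 0 →J1
bond 1 →J2
bond 2 →J3
bond 3 →Sf1
bond 4 →Sf2
bond 5 →I1

bond 3 →Sf1  (Sf1 (Sf) sets flow on bond)
bond 4 →Sf2  (source Sf2 imposes f)
bond 0 →J1  (J1: last free bond brings effort in)
bond 1 →J2  (GY1: gyrator matches bond 0)
bond 2 →J3  (0-jn J2 has e-setter on 1)
bond 5 →I1  (J3: bond 2 brought effort, rest push out)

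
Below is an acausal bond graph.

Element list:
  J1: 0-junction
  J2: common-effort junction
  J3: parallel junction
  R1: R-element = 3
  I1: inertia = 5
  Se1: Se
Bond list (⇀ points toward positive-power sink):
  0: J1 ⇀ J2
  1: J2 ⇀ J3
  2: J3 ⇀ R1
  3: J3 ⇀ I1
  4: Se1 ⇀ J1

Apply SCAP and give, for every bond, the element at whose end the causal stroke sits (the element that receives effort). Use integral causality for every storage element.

b4 stroke→J1  (Se1 (Se) sets effort on bond)
b0 stroke→J2  (0-jn J1 has e-setter on 4)
b1 stroke→J3  (J2: bond 0 brought effort, rest push out)
b2 stroke→R1  (J3: bond 1 brought effort, rest push out)
b3 stroke→I1  (common-e at J3 fixed by 1)

β0 →J2
β1 →J3
β2 →R1
β3 →I1
β4 →J1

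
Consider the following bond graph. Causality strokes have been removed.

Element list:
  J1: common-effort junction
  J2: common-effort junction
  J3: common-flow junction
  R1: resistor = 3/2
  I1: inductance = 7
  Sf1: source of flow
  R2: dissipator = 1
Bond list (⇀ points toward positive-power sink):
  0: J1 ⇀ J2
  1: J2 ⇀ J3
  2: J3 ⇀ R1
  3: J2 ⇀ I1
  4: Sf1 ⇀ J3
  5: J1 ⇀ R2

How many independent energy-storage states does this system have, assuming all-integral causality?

β4 |Sf1  (Sf1: flow source, stroke at near end)
β1 |J3  (1-jn J3 has f-setter on 4)
β2 |J3  (common-f at J3 fixed by 4)
β3 |I1  (I1 integral (f out))
β0 |J2  (only one effort-in slot at J2)
β5 |J1  (closing 0-jn rule on J1)

1  (I1 all integral)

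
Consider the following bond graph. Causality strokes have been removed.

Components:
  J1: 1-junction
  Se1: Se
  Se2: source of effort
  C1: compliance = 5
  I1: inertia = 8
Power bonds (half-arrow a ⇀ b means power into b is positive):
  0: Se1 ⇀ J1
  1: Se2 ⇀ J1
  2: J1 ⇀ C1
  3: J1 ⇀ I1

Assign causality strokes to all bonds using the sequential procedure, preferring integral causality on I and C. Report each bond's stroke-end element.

bond 0 |J1
bond 1 |J1
bond 2 |J1
bond 3 |I1

bond 0 stroke→J1  (Se1: effort source, stroke at far end)
bond 1 stroke→J1  (Se2 fixes effort; stroke away)
bond 2 stroke→J1  (C1 outputs effort q/C1)
bond 3 stroke→I1  (J1: last free bond brings flow in)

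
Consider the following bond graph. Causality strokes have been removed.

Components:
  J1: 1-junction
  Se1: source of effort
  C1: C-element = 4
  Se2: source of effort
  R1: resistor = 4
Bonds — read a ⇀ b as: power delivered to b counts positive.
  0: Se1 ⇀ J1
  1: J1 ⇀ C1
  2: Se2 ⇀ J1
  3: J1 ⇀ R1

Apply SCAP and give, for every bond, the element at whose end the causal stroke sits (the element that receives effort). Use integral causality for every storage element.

#0 stroke at J1  (source Se1 imposes e)
#2 stroke at J1  (Se2 fixes effort; stroke away)
#1 stroke at J1  (C1 integral (e out))
#3 stroke at R1  (only one flow-in slot at J1)

#0 →J1
#1 →J1
#2 →J1
#3 →R1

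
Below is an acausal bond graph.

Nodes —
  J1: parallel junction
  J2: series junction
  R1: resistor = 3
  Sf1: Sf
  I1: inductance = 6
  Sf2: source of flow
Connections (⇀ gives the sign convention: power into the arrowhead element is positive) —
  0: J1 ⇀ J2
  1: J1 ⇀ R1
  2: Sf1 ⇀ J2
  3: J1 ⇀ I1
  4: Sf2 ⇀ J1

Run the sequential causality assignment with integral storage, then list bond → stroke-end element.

#0 →J2
#1 →J1
#2 →Sf1
#3 →I1
#4 →Sf2

β2 stroke→Sf1  (Sf1 (Sf) sets flow on bond)
β4 stroke→Sf2  (Sf2 (Sf) sets flow on bond)
β0 stroke→J2  (J2 flow already set via bond 2)
β3 stroke→I1  (prefer integral on I1)
β1 stroke→J1  (J1 needs exactly one e-in)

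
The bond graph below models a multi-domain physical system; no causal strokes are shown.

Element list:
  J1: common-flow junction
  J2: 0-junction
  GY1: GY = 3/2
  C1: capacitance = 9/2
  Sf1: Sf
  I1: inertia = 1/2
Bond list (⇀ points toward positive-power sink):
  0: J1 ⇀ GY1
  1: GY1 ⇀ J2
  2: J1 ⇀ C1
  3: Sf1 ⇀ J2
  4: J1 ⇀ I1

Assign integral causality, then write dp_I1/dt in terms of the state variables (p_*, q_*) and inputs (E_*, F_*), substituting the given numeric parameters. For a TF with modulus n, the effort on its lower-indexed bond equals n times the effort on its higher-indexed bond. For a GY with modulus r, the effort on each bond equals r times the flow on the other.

b3 |Sf1  (source Sf1 imposes f)
b1 |J2  (closing 0-jn rule on J2)
b0 |J1  (GY1: gyrator matches bond 1)
b2 |J1  (prefer integral on C1)
b4 |I1  (closing 1-jn rule on J1)

dp_I1/dt = 3*F_Sf1/2 - 2*q_C1/9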